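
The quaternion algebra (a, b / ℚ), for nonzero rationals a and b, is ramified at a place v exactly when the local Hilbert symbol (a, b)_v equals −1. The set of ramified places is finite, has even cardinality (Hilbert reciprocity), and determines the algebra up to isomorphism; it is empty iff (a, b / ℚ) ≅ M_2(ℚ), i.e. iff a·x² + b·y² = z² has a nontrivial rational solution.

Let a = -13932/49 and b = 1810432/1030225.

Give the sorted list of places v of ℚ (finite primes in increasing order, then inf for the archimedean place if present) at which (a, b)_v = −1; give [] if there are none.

Mod squares: a ≡ -43, b ≡ 442. Check v ∈ {∞, 2, 3, 5, 7, 13, 17, 29, 43}.
v=5: a=5^0·(≡2), b=5^-2·(≡3) mod 5; (2|5)=-1, (3|5)=-1; (−1)^{0·-2·2}·(-1)^-2·(-1)^0 = +1.
v=29: a=29^0·(≡11), b=29^-2·(≡7) mod 29; (11|29)=-1, (7|29)=+1; (−1)^{0·-2·14}·(-1)^-2·(+1)^0 = +1.
v=43: a=43^1·(≡32), b=43^0·(≡32) mod 43; (32|43)=-1, (32|43)=-1; (−1)^{1·0·21}·(-1)^0·(-1)^1 = -1.
v=3: a=3^4·(≡2), b=3^0·(≡1) mod 3; (2|3)=-1, (1|3)=+1; (−1)^{4·0·1}·(-1)^0·(+1)^4 = +1.
v=17: a=17^0·(≡13), b=17^1·(≡1) mod 17; (13|17)=+1, (1|17)=+1; (−1)^{0·1·8}·(+1)^1·(+1)^0 = +1.
v=7: a=7^-2·(≡5), b=7^-2·(≡2) mod 7; (5|7)=-1, (2|7)=+1; (−1)^{-2·-2·3}·(-1)^-2·(+1)^-2 = +1.
v=2: v_2(a)=2, v_2(b)=13; units ≡ 5, 5 (mod 8); ε·ε+αω+βω = 0·0+2·1+13·1 ≡ 1  ⇒  (a,b)_2 = -1.
v=13: a=13^0·(≡3), b=13^1·(≡8) mod 13; (3|13)=+1, (8|13)=-1; (−1)^{0·1·6}·(+1)^1·(-1)^0 = +1.
v=∞: -43 < 0 and 442 > 0  ⇒  (a,b)_∞ = +1.
Ram(-43, 442) = {2, 43}; no ℚ_2-point on the conic.

[2, 43]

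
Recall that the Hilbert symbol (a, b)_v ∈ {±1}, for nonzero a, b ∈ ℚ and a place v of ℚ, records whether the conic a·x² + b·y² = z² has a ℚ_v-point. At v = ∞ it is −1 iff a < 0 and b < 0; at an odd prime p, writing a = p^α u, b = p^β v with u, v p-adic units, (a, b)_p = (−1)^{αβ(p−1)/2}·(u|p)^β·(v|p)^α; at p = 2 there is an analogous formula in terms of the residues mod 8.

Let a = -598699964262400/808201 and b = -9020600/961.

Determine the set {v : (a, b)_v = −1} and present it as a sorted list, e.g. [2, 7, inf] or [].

Mod squares: a ≡ -348634, b ≡ -90206. Check v ∈ {∞, 2, 5, 7, 11, 13, 23, 29, 31, 37, 53}.
v=7: a=7^2·(≡2), b=7^0·(≡3) mod 7; (2|7)=+1, (3|7)=-1; (−1)^{2·0·3}·(+1)^0·(-1)^2 = +1.
v=2: v_2(a)=11, v_2(b)=3; units ≡ 3, 1 (mod 8); ε·ε+αω+βω = 1·0+11·0+3·1 ≡ 1  ⇒  (a,b)_2 = -1.
v=13: a=13^1·(≡4), b=13^0·(≡4) mod 13; (4|13)=+1, (4|13)=+1; (−1)^{1·0·6}·(+1)^0·(+1)^1 = +1.
v=∞: -348634 < 0 and -90206 < 0  ⇒  (a,b)_∞ = -1.
v=31: a=31^-2·(≡26), b=31^-2·(≡28) mod 31; (26|31)=-1, (28|31)=+1; (−1)^{-2·-2·15}·(-1)^-2·(+1)^-2 = +1.
v=29: a=29^-2·(≡1), b=29^0·(≡6) mod 29; (1|29)=+1, (6|29)=+1; (−1)^{-2·0·14}·(+1)^0·(+1)^-2 = +1.
v=37: a=37^2·(≡22), b=37^1·(≡7) mod 37; (22|37)=-1, (7|37)=+1; (−1)^{2·1·18}·(-1)^1·(+1)^2 = -1.
v=53: a=53^1·(≡52), b=53^1·(≡43) mod 53; (52|53)=+1, (43|53)=+1; (−1)^{1·1·26}·(+1)^1·(+1)^1 = +1.
v=5: a=5^2·(≡4), b=5^2·(≡1) mod 5; (4|5)=+1, (1|5)=+1; (−1)^{2·2·2}·(+1)^2·(+1)^2 = +1.
v=11: a=11^1·(≡8), b=11^0·(≡4) mod 11; (8|11)=-1, (4|11)=+1; (−1)^{1·0·5}·(-1)^0·(+1)^1 = +1.
v=23: a=23^1·(≡14), b=23^1·(≡10) mod 23; (14|23)=-1, (10|23)=-1; (−1)^{1·1·11}·(-1)^1·(-1)^1 = -1.
(-348634, -90206 / ℚ) ramifies at {2, 23, 37, ∞}: a division algebra.

[2, 23, 37, inf]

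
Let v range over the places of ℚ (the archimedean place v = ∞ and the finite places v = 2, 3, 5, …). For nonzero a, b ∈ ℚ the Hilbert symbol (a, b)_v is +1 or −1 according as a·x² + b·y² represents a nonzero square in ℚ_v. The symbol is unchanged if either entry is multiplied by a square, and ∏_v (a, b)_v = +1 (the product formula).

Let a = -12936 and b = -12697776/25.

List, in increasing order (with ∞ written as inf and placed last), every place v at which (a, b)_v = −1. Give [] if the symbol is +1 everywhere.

[2, 11, 19, inf]

(a, b) ≡ (-66, -88179) mod (ℚ^×)²; places V = {2, 3, 5, 7, 11, 13, 17, 19, ∞}.
(a,b)_13: α=0, u≡12; β=1, v≡10 (mod 13); (12|13)=+1, (10|13)=+1; sign (−1)^0·+1^1·+1^0 = +1.
(a,b)_2: α=3, β=4; u≡7, v≡5 (mod 8); ε(u)ε(v)=1·0, αω(v)=3·1, βω(u)=4·0; sum ≡ 1  ⇒  -1.
(a,b)_3: α=1, u≡2; β=3, v≡1 (mod 3); (2|3)=-1, (1|3)=+1; sign (−1)^1·-1^3·+1^1 = +1.
(a,b)_∞: sgn(-66)=−, sgn(-88179)=−, so -1.
(a,b)_5: α=0, u≡4; β=-2, v≡4 (mod 5); (4|5)=+1, (4|5)=+1; sign (−1)^0·+1^-2·+1^0 = +1.
(a,b)_19: α=0, u≡3; β=1, v≡13 (mod 19); (3|19)=-1, (13|19)=-1; sign (−1)^0·-1^1·-1^0 = -1.
(a,b)_11: α=1, u≡1; β=0, v≡10 (mod 11); (1|11)=+1, (10|11)=-1; sign (−1)^0·+1^0·-1^1 = -1.
(a,b)_17: α=0, u≡1; β=1, v≡15 (mod 17); (1|17)=+1, (15|17)=+1; sign (−1)^0·+1^1·+1^0 = +1.
(a,b)_7: α=2, u≡2; β=1, v≡3 (mod 7); (2|7)=+1, (3|7)=-1; sign (−1)^0·+1^1·-1^2 = +1.
(-66, -88179 / ℚ) ramifies at {2, 11, 19, ∞}: a division algebra.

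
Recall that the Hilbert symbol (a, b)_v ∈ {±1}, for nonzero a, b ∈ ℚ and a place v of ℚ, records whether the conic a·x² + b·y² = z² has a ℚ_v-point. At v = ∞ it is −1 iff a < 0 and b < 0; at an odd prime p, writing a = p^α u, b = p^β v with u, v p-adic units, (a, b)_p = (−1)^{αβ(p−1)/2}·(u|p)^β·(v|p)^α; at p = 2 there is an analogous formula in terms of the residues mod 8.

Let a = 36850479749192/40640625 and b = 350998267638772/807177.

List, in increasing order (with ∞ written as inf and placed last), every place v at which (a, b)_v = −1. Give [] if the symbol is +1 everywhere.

[2, 3, 13, 29]

Mod squares: a ≡ 57362, b ≡ 21252621. Check v ∈ {∞, 2, 3, 5, 7, 13, 17, 19, 23, 29, 43}.
v=23: a=23^3·(≡14), b=23^5·(≡3) mod 23; (14|23)=-1, (3|23)=+1; (−1)^{3·5·11}·(-1)^5·(+1)^3 = +1.
v=13: a=13^0·(≡8), b=13^1·(≡11) mod 13; (8|13)=-1, (11|13)=-1; (−1)^{0·1·6}·(-1)^1·(-1)^0 = -1.
v=2: v_2(a)=3, v_2(b)=2; units ≡ 1, 5 (mod 8); ε·ε+αω+βω = 0·0+3·1+2·0 ≡ 1  ⇒  (a,b)_2 = -1.
v=43: a=43^1·(≡14), b=43^1·(≡8) mod 43; (14|43)=+1, (8|43)=-1; (−1)^{1·1·21}·(+1)^1·(-1)^1 = +1.
v=3: a=3^-2·(≡2), b=3^-1·(≡1) mod 3; (2|3)=-1, (1|3)=+1; (−1)^{-2·-1·1}·(-1)^-1·(+1)^-2 = -1.
v=5: a=5^-6·(≡2), b=5^0·(≡1) mod 5; (2|5)=-1, (1|5)=+1; (−1)^{-6·0·2}·(-1)^0·(+1)^-6 = +1.
v=∞: 57362 > 0 and 21252621 > 0  ⇒  (a,b)_∞ = +1.
v=17: a=17^-2·(≡4), b=17^-2·(≡6) mod 17; (4|17)=+1, (6|17)=-1; (−1)^{-2·-2·8}·(+1)^-2·(-1)^-2 = +1.
v=29: a=29^3·(≡5), b=29^3·(≡11) mod 29; (5|29)=+1, (11|29)=-1; (−1)^{3·3·14}·(+1)^3·(-1)^3 = -1.
v=19: a=19^2·(≡7), b=19^-1·(≡8) mod 19; (7|19)=+1, (8|19)=-1; (−1)^{2·-1·9}·(+1)^-1·(-1)^2 = +1.
v=7: a=7^0·(≡1), b=7^-2·(≡6) mod 7; (1|7)=+1, (6|7)=-1; (−1)^{0·-2·3}·(+1)^-2·(-1)^0 = +1.
Ram(57362, 21252621) = {2, 3, 13, 29}; no ℚ_2-point on the conic.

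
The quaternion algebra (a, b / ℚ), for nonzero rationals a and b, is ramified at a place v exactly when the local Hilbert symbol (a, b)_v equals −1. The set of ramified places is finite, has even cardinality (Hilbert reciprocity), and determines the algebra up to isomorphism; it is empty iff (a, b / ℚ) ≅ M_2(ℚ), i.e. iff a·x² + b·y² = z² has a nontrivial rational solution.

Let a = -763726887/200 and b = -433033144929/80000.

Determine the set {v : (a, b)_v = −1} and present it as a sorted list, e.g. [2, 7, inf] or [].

[3, 7, 17, inf]

Mod squares: a ≡ -7854, b ≡ -1122. Check v ∈ {∞, 2, 3, 5, 7, 11, 17}.
v=5: a=5^-2·(≡1), b=5^-4·(≡2) mod 5; (1|5)=+1, (2|5)=-1; (−1)^{-2·-4·2}·(+1)^-4·(-1)^-2 = +1.
v=11: a=11^1·(≡3), b=11^1·(≡10) mod 11; (3|11)=+1, (10|11)=-1; (−1)^{1·1·5}·(+1)^1·(-1)^1 = +1.
v=17: a=17^1·(≡11), b=17^1·(≡13) mod 17; (11|17)=-1, (13|17)=+1; (−1)^{1·1·8}·(-1)^1·(+1)^1 = -1.
v=2: v_2(a)=-3, v_2(b)=-7; units ≡ 1, 7 (mod 8); ε·ε+αω+βω = 0·1+-3·0+-7·0 ≡ 0  ⇒  (a,b)_2 = +1.
v=7: a=7^5·(≡6), b=7^6·(≡3) mod 7; (6|7)=-1, (3|7)=-1; (−1)^{5·6·3}·(-1)^6·(-1)^5 = -1.
v=3: a=3^5·(≡1), b=3^9·(≡1) mod 3; (1|3)=+1, (1|3)=+1; (−1)^{5·9·1}·(+1)^9·(+1)^5 = -1.
v=∞: -7854 < 0 and -1122 < 0  ⇒  (a,b)_∞ = -1.
(-7854, -1122 / ℚ) ramifies at {3, 7, 17, ∞}: a division algebra.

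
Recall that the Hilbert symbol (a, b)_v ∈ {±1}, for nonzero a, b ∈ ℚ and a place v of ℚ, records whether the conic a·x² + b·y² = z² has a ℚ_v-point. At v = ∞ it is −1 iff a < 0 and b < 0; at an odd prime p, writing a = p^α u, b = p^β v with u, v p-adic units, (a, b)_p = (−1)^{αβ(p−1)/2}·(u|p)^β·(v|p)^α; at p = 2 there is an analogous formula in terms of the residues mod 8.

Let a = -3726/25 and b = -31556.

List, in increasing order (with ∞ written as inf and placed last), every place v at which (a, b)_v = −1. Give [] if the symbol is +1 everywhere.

[7, inf]

Mod squares: a ≡ -46, b ≡ -161. Check v ∈ {∞, 2, 3, 5, 7, 23}.
v=2: v_2(a)=1, v_2(b)=2; units ≡ 1, 7 (mod 8); ε·ε+αω+βω = 0·1+1·0+2·0 ≡ 0  ⇒  (a,b)_2 = +1.
v=7: a=7^0·(≡3), b=7^3·(≡6) mod 7; (3|7)=-1, (6|7)=-1; (−1)^{0·3·3}·(-1)^3·(-1)^0 = -1.
v=23: a=23^1·(≡11), b=23^1·(≡8) mod 23; (11|23)=-1, (8|23)=+1; (−1)^{1·1·11}·(-1)^1·(+1)^1 = +1.
v=3: a=3^4·(≡2), b=3^0·(≡1) mod 3; (2|3)=-1, (1|3)=+1; (−1)^{4·0·1}·(-1)^0·(+1)^4 = +1.
v=5: a=5^-2·(≡4), b=5^0·(≡4) mod 5; (4|5)=+1, (4|5)=+1; (−1)^{-2·0·2}·(+1)^0·(+1)^-2 = +1.
v=∞: -46 < 0 and -161 < 0  ⇒  (a,b)_∞ = -1.
Ram(-46, -161) = {7, ∞}; no ℚ_7-point on the conic.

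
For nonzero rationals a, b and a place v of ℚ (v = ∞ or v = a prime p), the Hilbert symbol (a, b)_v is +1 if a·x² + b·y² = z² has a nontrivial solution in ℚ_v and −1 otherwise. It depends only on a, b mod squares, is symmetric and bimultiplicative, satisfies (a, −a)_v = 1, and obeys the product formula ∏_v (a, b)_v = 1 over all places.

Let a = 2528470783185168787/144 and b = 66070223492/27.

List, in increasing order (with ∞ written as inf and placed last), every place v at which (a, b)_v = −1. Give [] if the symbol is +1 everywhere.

(a, b) ≡ (1147, 4371) mod (ℚ^×)²; places V = {2, 3, 7, 13, 19, 29, 31, 37, 47, ∞}.
(a,b)_∞: sgn(1147)=+, sgn(4371)=+, so +1.
(a,b)_19: α=2, u≡6; β=0, v≡9 (mod 19); (6|19)=+1, (9|19)=+1; sign (−1)^0·+1^0·+1^2 = +1.
(a,b)_29: α=2, u≡1; β=0, v≡19 (mod 29); (1|29)=+1, (19|29)=-1; sign (−1)^0·+1^0·-1^2 = +1.
(a,b)_47: α=2, u≡26; β=1, v≡13 (mod 47); (26|47)=-1, (13|47)=-1; sign (−1)^0·-1^1·-1^2 = -1.
(a,b)_13: α=0, u≡4; β=2, v≡4 (mod 13); (4|13)=+1, (4|13)=+1; sign (−1)^0·+1^2·+1^0 = +1.
(a,b)_7: α=4, u≡5; β=2, v≡5 (mod 7); (5|7)=-1, (5|7)=-1; sign (−1)^0·-1^2·-1^4 = +1.
(a,b)_31: α=1, u≡17; β=1, v≡21 (mod 31); (17|31)=-1, (21|31)=-1; sign (−1)^1·-1^1·-1^1 = -1.
(a,b)_2: α=-4, β=2; u≡3, v≡3 (mod 8); ε(u)ε(v)=1·1, αω(v)=-4·1, βω(u)=2·1; sum ≡ 1  ⇒  -1.
(a,b)_3: α=-2, u≡1; β=-3, v≡2 (mod 3); (1|3)=+1, (2|3)=-1; sign (−1)^0·+1^-3·-1^-2 = +1.
(a,b)_37: α=3, u≡20; β=2, v≡17 (mod 37); (20|37)=-1, (17|37)=-1; sign (−1)^0·-1^2·-1^3 = -1.
Ram(1147, 4371) = {2, 31, 37, 47}; no ℚ_2-point on the conic.

[2, 31, 37, 47]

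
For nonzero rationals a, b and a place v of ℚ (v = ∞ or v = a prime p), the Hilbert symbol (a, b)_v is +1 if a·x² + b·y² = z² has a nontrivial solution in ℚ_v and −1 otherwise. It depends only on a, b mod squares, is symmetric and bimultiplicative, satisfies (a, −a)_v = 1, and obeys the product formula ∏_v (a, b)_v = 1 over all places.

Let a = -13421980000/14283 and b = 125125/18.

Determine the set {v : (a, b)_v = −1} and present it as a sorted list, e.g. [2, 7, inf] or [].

Mod squares: a ≡ -66, b ≡ 10010. Check v ∈ {∞, 2, 3, 5, 7, 11, 13, 19, 23}.
v=23: a=23^-2·(≡1), b=23^0·(≡22) mod 23; (1|23)=+1, (22|23)=-1; (−1)^{-2·0·11}·(+1)^0·(-1)^-2 = +1.
v=11: a=11^1·(≡1), b=11^1·(≡8) mod 11; (1|11)=+1, (8|11)=-1; (−1)^{1·1·5}·(+1)^1·(-1)^1 = +1.
v=3: a=3^-3·(≡2), b=3^-2·(≡2) mod 3; (2|3)=-1, (2|3)=-1; (−1)^{-3·-2·1}·(-1)^-2·(-1)^-3 = -1.
v=19: a=19^2·(≡8), b=19^0·(≡9) mod 19; (8|19)=-1, (9|19)=+1; (−1)^{2·0·9}·(-1)^0·(+1)^2 = +1.
v=5: a=5^4·(≡4), b=5^3·(≡2) mod 5; (4|5)=+1, (2|5)=-1; (−1)^{4·3·2}·(+1)^3·(-1)^4 = +1.
v=2: v_2(a)=5, v_2(b)=-1; units ≡ 7, 5 (mod 8); ε·ε+αω+βω = 1·0+5·1+-1·0 ≡ 1  ⇒  (a,b)_2 = -1.
v=13: a=13^2·(≡9), b=13^1·(≡1) mod 13; (9|13)=+1, (1|13)=+1; (−1)^{2·1·6}·(+1)^1·(+1)^2 = +1.
v=7: a=7^0·(≡4), b=7^1·(≡1) mod 7; (4|7)=+1, (1|7)=+1; (−1)^{0·1·3}·(+1)^1·(+1)^0 = +1.
v=∞: -66 < 0 and 10010 > 0  ⇒  (a,b)_∞ = +1.
|Ram(-66, 10010)| = 2, even; anisotropic at {2, 3}.

[2, 3]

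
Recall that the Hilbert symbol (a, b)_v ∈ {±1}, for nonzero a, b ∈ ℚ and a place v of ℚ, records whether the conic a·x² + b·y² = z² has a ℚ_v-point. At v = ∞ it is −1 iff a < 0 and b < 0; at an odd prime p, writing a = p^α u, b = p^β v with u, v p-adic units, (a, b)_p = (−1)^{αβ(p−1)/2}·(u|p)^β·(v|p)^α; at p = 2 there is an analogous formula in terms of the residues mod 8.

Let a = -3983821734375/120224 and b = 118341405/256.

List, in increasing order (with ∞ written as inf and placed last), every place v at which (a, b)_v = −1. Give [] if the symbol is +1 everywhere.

[2, 3, 13, 23]

(a, b) ≡ (-34086, 8645) mod (ℚ^×)²; places V = {2, 3, 5, 7, 13, 17, 19, 23, ∞}.
(a,b)_2: α=-5, β=-8; u≡5, v≡5 (mod 8); ε(u)ε(v)=0·0, αω(v)=-5·1, βω(u)=-8·1; sum ≡ 1  ⇒  -1.
(a,b)_13: α=-1, u≡10; β=3, v≡5 (mod 13); (10|13)=+1, (5|13)=-1; sign (−1)^0·+1^3·-1^-1 = -1.
(a,b)_17: α=-2, u≡8; β=0, v≡2 (mod 17); (8|17)=+1, (2|17)=+1; sign (−1)^0·+1^0·+1^-2 = +1.
(a,b)_5: α=6, u≡1; β=1, v≡1 (mod 5); (1|5)=+1, (1|5)=+1; sign (−1)^0·+1^1·+1^6 = +1.
(a,b)_∞: sgn(-34086)=−, sgn(8645)=+, so +1.
(a,b)_19: α=1, u≡16; β=1, v≡18 (mod 19); (16|19)=+1, (18|19)=-1; sign (−1)^1·+1^1·-1^1 = +1.
(a,b)_7: α=4, u≡1; β=1, v≡3 (mod 7); (1|7)=+1, (3|7)=-1; sign (−1)^0·+1^1·-1^4 = +1.
(a,b)_23: α=1, u≡6; β=0, v≡19 (mod 23); (6|23)=+1, (19|23)=-1; sign (−1)^0·+1^0·-1^1 = -1.
(a,b)_3: α=5, u≡2; β=4, v≡2 (mod 3); (2|3)=-1, (2|3)=-1; sign (−1)^0·-1^4·-1^5 = -1.
Ram(-34086, 8645) = {2, 3, 13, 23}; no ℚ_2-point on the conic.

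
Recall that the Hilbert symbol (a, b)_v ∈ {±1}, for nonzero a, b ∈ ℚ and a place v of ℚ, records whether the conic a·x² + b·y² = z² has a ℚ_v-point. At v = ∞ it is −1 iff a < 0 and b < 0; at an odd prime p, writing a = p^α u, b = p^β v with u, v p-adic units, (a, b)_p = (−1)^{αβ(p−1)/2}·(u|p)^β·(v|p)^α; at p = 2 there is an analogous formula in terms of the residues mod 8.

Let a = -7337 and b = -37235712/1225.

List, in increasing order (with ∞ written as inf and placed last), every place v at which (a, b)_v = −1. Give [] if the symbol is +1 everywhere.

[17, 23, 29, inf]

(a, b) ≡ (-7337, -36363) mod (ℚ^×)²; places V = {2, 3, 5, 7, 11, 17, 23, 29, 31, ∞}.
(a,b)_7: α=0, u≡6; β=-2, v≡1 (mod 7); (6|7)=-1, (1|7)=+1; sign (−1)^0·-1^-2·+1^0 = +1.
(a,b)_17: α=0, u≡7; β=1, v≡12 (mod 17); (7|17)=-1, (12|17)=-1; sign (−1)^0·-1^1·-1^0 = -1.
(a,b)_5: α=0, u≡3; β=-2, v≡2 (mod 5); (3|5)=-1, (2|5)=-1; sign (−1)^0·-1^-2·-1^0 = +1.
(a,b)_3: α=0, u≡1; β=1, v≡2 (mod 3); (1|3)=+1, (2|3)=-1; sign (−1)^0·+1^1·-1^0 = +1.
(a,b)_∞: sgn(-7337)=−, sgn(-36363)=−, so -1.
(a,b)_2: α=0, β=10; u≡7, v≡5 (mod 8); ε(u)ε(v)=1·0, αω(v)=0·1, βω(u)=10·0; sum ≡ 0  ⇒  +1.
(a,b)_11: α=1, u≡4; β=0, v≡9 (mod 11); (4|11)=+1, (9|11)=+1; sign (−1)^0·+1^0·+1^1 = +1.
(a,b)_29: α=1, u≡8; β=0, v≡8 (mod 29); (8|29)=-1, (8|29)=-1; sign (−1)^0·-1^0·-1^1 = -1.
(a,b)_23: α=1, u≡3; β=1, v≡12 (mod 23); (3|23)=+1, (12|23)=+1; sign (−1)^1·+1^1·+1^1 = -1.
(a,b)_31: α=0, u≡10; β=1, v≡10 (mod 31); (10|31)=+1, (10|31)=+1; sign (−1)^0·+1^1·+1^0 = +1.
Ram(-7337, -36363) = {17, 23, 29, ∞}; no ℚ_17-point on the conic.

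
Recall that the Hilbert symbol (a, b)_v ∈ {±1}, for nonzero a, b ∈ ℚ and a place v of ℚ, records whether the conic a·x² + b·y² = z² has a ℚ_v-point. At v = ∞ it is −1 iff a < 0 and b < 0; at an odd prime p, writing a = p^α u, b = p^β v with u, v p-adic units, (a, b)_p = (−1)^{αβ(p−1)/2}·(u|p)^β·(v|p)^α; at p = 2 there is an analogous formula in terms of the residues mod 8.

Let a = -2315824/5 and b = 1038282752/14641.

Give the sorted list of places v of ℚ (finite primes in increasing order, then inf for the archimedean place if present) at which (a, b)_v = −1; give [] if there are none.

[5, 7, 13, 17, 29, 31]

Mod squares: a ≡ -723695, b ≡ 253487. Check v ∈ {∞, 2, 5, 7, 11, 13, 17, 23, 29, 31, 37}.
v=5: a=5^-1·(≡1), b=5^0·(≡2) mod 5; (1|5)=+1, (2|5)=-1; (−1)^{-1·0·2}·(+1)^0·(-1)^-1 = -1.
v=17: a=17^0·(≡7), b=17^1·(≡8) mod 17; (7|17)=-1, (8|17)=+1; (−1)^{0·1·8}·(-1)^1·(+1)^0 = -1.
v=31: a=31^1·(≡26), b=31^1·(≡21) mod 31; (26|31)=-1, (21|31)=-1; (−1)^{1·1·15}·(-1)^1·(-1)^1 = -1.
v=∞: -723695 < 0 and 253487 > 0  ⇒  (a,b)_∞ = +1.
v=37: a=37^0·(≡16), b=37^1·(≡6) mod 37; (16|37)=+1, (6|37)=-1; (−1)^{0·1·18}·(+1)^1·(-1)^0 = +1.
v=23: a=23^1·(≡15), b=23^0·(≡13) mod 23; (15|23)=-1, (13|23)=+1; (−1)^{1·0·11}·(-1)^0·(+1)^1 = +1.
v=29: a=29^1·(≡2), b=29^0·(≡18) mod 29; (2|29)=-1, (18|29)=-1; (−1)^{1·0·14}·(-1)^0·(-1)^1 = -1.
v=11: a=11^0·(≡10), b=11^-4·(≡1) mod 11; (10|11)=-1, (1|11)=+1; (−1)^{0·-4·5}·(-1)^-4·(+1)^0 = +1.
v=2: v_2(a)=4, v_2(b)=12; units ≡ 1, 7 (mod 8); ε·ε+αω+βω = 0·1+4·0+12·0 ≡ 0  ⇒  (a,b)_2 = +1.
v=13: a=13^0·(≡7), b=13^1·(≡4) mod 13; (7|13)=-1, (4|13)=+1; (−1)^{0·1·6}·(-1)^1·(+1)^0 = -1.
v=7: a=7^1·(≡6), b=7^0·(≡6) mod 7; (6|7)=-1, (6|7)=-1; (−1)^{1·0·3}·(-1)^0·(-1)^1 = -1.
Ram(-723695, 253487) = {5, 7, 13, 17, 29, 31}; no ℚ_5-point on the conic.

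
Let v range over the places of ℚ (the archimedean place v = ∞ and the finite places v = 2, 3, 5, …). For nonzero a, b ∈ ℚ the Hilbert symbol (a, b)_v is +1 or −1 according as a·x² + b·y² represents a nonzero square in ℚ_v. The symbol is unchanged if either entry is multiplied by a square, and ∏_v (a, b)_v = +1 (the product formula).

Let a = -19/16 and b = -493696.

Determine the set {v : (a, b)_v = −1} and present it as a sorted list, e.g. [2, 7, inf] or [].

[2, 19, 29, inf]

Mod squares: a ≡ -19, b ≡ -7714. Check v ∈ {∞, 2, 7, 19, 29}.
v=19: a=19^1·(≡13), b=19^1·(≡8) mod 19; (13|19)=-1, (8|19)=-1; (−1)^{1·1·9}·(-1)^1·(-1)^1 = -1.
v=2: v_2(a)=-4, v_2(b)=7; units ≡ 5, 7 (mod 8); ε·ε+αω+βω = 0·1+-4·0+7·1 ≡ 1  ⇒  (a,b)_2 = -1.
v=7: a=7^0·(≡1), b=7^1·(≡4) mod 7; (1|7)=+1, (4|7)=+1; (−1)^{0·1·3}·(+1)^1·(+1)^0 = +1.
v=29: a=29^0·(≡26), b=29^1·(≡28) mod 29; (26|29)=-1, (28|29)=+1; (−1)^{0·1·14}·(-1)^1·(+1)^0 = -1.
v=∞: -19 < 0 and -7714 < 0  ⇒  (a,b)_∞ = -1.
|Ram(-19, -7714)| = 4, even; anisotropic at {2, 19, 29, ∞}.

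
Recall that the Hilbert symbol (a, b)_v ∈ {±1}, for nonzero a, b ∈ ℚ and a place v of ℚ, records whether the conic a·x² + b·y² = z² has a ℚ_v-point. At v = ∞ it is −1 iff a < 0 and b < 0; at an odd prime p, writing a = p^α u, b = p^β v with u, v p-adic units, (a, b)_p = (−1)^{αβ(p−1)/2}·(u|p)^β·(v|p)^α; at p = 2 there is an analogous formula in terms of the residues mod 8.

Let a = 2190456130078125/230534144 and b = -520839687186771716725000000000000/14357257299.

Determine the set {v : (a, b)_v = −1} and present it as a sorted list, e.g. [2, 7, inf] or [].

Mod squares: a ≡ 10127, b ≡ -770431. Check v ∈ {∞, 2, 3, 5, 7, 11, 13, 17, 19, 23, 41, 43}.
v=43: a=43^2·(≡37), b=43^5·(≡16) mod 43; (37|43)=-1, (16|43)=+1; (−1)^{2·5·21}·(-1)^5·(+1)^2 = -1.
v=17: a=17^-2·(≡3), b=17^-2·(≡4) mod 17; (3|17)=-1, (4|17)=+1; (−1)^{-2·-2·8}·(-1)^-2·(+1)^-2 = +1.
v=19: a=19^-1·(≡4), b=19^-1·(≡5) mod 19; (4|19)=+1, (5|19)=+1; (−1)^{-1·-1·9}·(+1)^-1·(+1)^-1 = -1.
v=13: a=13^1·(≡10), b=13^2·(≡3) mod 13; (10|13)=+1, (3|13)=+1; (−1)^{1·2·6}·(+1)^2·(+1)^1 = +1.
v=2: v_2(a)=-10, v_2(b)=12; units ≡ 7, 1 (mod 8); ε·ε+αω+βω = 1·0+-10·0+12·0 ≡ 0  ⇒  (a,b)_2 = +1.
v=3: a=3^2·(≡2), b=3^-2·(≡2) mod 3; (2|3)=-1, (2|3)=-1; (−1)^{2·-2·1}·(-1)^-2·(-1)^2 = +1.
v=11: a=11^0·(≡6), b=11^-2·(≡5) mod 11; (6|11)=-1, (5|11)=+1; (−1)^{0·-2·5}·(-1)^-2·(+1)^0 = +1.
v=7: a=7^2·(≡3), b=7^-4·(≡5) mod 7; (3|7)=-1, (5|7)=-1; (−1)^{2·-4·3}·(-1)^-4·(-1)^2 = +1.
v=∞: 10127 > 0 and -770431 < 0  ⇒  (a,b)_∞ = +1.
v=23: a=23^2·(≡7), b=23^3·(≡20) mod 23; (7|23)=-1, (20|23)=-1; (−1)^{2·3·11}·(-1)^3·(-1)^2 = -1.
v=41: a=41^-1·(≡16), b=41^3·(≡17) mod 41; (16|41)=+1, (17|41)=-1; (−1)^{-1·3·20}·(+1)^3·(-1)^-1 = -1.
v=5: a=5^8·(≡2), b=5^14·(≡4) mod 5; (2|5)=-1, (4|5)=+1; (−1)^{8·14·2}·(-1)^14·(+1)^8 = +1.
|Ram(10127, -770431)| = 4, even; anisotropic at {19, 23, 41, 43}.

[19, 23, 41, 43]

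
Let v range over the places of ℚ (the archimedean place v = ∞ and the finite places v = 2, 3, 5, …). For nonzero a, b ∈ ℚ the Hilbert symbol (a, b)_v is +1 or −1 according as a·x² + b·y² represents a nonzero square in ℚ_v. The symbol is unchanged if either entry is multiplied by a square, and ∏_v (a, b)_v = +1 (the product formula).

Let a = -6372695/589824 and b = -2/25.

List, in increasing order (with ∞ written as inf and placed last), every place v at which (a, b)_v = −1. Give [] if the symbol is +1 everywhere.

[5, inf]

Mod squares: a ≡ -95, b ≡ -2. Check v ∈ {∞, 2, 3, 5, 7, 19, 37}.
v=19: a=19^1·(≡3), b=19^0·(≡6) mod 19; (3|19)=-1, (6|19)=+1; (−1)^{1·0·9}·(-1)^0·(+1)^1 = +1.
v=37: a=37^2·(≡1), b=37^0·(≡31) mod 37; (1|37)=+1, (31|37)=-1; (−1)^{2·0·18}·(+1)^0·(-1)^2 = +1.
v=3: a=3^-2·(≡1), b=3^0·(≡1) mod 3; (1|3)=+1, (1|3)=+1; (−1)^{-2·0·1}·(+1)^0·(+1)^-2 = +1.
v=2: v_2(a)=-16, v_2(b)=1; units ≡ 1, 7 (mod 8); ε·ε+αω+βω = 0·1+-16·0+1·0 ≡ 0  ⇒  (a,b)_2 = +1.
v=∞: -95 < 0 and -2 < 0  ⇒  (a,b)_∞ = -1.
v=5: a=5^1·(≡4), b=5^-2·(≡3) mod 5; (4|5)=+1, (3|5)=-1; (−1)^{1·-2·2}·(+1)^-2·(-1)^1 = -1.
v=7: a=7^2·(≡3), b=7^0·(≡3) mod 7; (3|7)=-1, (3|7)=-1; (−1)^{2·0·3}·(-1)^0·(-1)^2 = +1.
Ram(-95, -2) = {5, ∞}; no ℚ_5-point on the conic.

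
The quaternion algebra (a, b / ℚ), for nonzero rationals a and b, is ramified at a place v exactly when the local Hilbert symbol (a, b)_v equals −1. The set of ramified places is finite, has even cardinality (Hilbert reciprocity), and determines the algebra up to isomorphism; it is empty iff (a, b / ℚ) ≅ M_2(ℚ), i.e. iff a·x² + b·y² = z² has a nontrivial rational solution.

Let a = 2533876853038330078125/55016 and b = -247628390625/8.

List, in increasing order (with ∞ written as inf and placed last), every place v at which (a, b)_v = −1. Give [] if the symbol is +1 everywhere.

[]

Mod squares: a ≡ 130, b ≡ -66. Check v ∈ {∞, 2, 3, 5, 7, 11, 13, 23}.
v=2: v_2(a)=-3, v_2(b)=-3; units ≡ 1, 7 (mod 8); ε·ε+αω+βω = 0·1+-3·0+-3·0 ≡ 0  ⇒  (a,b)_2 = +1.
v=7: a=7^4·(≡1), b=7^2·(≡2) mod 7; (1|7)=+1, (2|7)=+1; (−1)^{4·2·3}·(+1)^2·(+1)^4 = +1.
v=23: a=23^-2·(≡5), b=23^0·(≡2) mod 23; (5|23)=-1, (2|23)=+1; (−1)^{-2·0·11}·(-1)^0·(+1)^-2 = +1.
v=5: a=5^13·(≡4), b=5^6·(≡1) mod 5; (4|5)=+1, (1|5)=+1; (−1)^{13·6·2}·(+1)^6·(+1)^13 = +1.
v=11: a=11^4·(≡9), b=11^3·(≡1) mod 11; (9|11)=+1, (1|11)=+1; (−1)^{4·3·5}·(+1)^3·(+1)^4 = +1.
v=3: a=3^10·(≡1), b=3^5·(≡2) mod 3; (1|3)=+1, (2|3)=-1; (−1)^{10·5·1}·(+1)^5·(-1)^10 = +1.
v=13: a=13^-1·(≡4), b=13^0·(≡1) mod 13; (4|13)=+1, (1|13)=+1; (−1)^{-1·0·6}·(+1)^0·(+1)^-1 = +1.
v=∞: 130 > 0 and -66 < 0  ⇒  (a,b)_∞ = +1.
Every local symbol is +1, so the conic 130·x² + -66·y² = z² has ℚ_v-points for all v and hence a ℚ-point; (a, b / ℚ) ≅ M_2(ℚ).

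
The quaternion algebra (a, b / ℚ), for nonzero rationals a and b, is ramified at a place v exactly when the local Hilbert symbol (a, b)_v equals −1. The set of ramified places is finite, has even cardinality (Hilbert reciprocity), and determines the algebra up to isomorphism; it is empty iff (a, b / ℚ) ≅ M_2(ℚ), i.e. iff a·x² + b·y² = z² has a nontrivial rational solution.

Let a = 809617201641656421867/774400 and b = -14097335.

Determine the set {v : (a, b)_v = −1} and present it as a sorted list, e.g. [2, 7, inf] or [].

[5, 29]

(a, b) ≡ (43, -14097335) mod (ℚ^×)²; places V = {2, 3, 5, 7, 11, 17, 19, 29, 43, ∞}.
(a,b)_∞: sgn(43)=+, sgn(-14097335)=−, so +1.
(a,b)_17: α=2, u≡2; β=1, v≡5 (mod 17); (2|17)=+1, (5|17)=-1; sign (−1)^0·+1^1·-1^2 = +1.
(a,b)_19: α=4, u≡17; β=1, v≡4 (mod 19); (17|19)=+1, (4|19)=+1; sign (−1)^0·+1^1·+1^4 = +1.
(a,b)_7: α=2, u≡2; β=1, v≡2 (mod 7); (2|7)=+1, (2|7)=+1; sign (−1)^0·+1^1·+1^2 = +1.
(a,b)_5: α=-2, u≡2; β=1, v≡3 (mod 5); (2|5)=-1, (3|5)=-1; sign (−1)^0·-1^1·-1^-2 = -1.
(a,b)_29: α=2, u≡10; β=1, v≡12 (mod 29); (10|29)=-1, (12|29)=-1; sign (−1)^0·-1^1·-1^2 = -1.
(a,b)_2: α=-8, β=0; u≡3, v≡1 (mod 8); ε(u)ε(v)=1·0, αω(v)=-8·0, βω(u)=0·1; sum ≡ 0  ⇒  +1.
(a,b)_43: α=3, u≡6; β=1, v≡30 (mod 43); (6|43)=+1, (30|43)=-1; sign (−1)^1·+1^1·-1^3 = +1.
(a,b)_3: α=8, u≡1; β=0, v≡1 (mod 3); (1|3)=+1, (1|3)=+1; sign (−1)^0·+1^0·+1^8 = +1.
(a,b)_11: α=-2, u≡2; β=0, v≡1 (mod 11); (2|11)=-1, (1|11)=+1; sign (−1)^0·-1^0·+1^-2 = +1.
|Ram(43, -14097335)| = 2, even; anisotropic at {5, 29}.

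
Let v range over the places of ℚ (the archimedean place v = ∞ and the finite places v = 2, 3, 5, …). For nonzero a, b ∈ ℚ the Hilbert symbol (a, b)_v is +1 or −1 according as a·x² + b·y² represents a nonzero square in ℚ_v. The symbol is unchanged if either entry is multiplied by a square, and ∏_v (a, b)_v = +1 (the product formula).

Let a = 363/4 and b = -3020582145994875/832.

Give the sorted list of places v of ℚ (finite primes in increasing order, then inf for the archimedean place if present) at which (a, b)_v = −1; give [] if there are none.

[5, 7]

(a, b) ≡ (3, -15015) mod (ℚ^×)²; places V = {2, 3, 5, 7, 11, 13, ∞}.
(a,b)_5: α=0, u≡2; β=3, v≡3 (mod 5); (2|5)=-1, (3|5)=-1; sign (−1)^0·-1^3·-1^0 = -1.
(a,b)_∞: sgn(3)=+, sgn(-15015)=−, so +1.
(a,b)_7: α=0, u≡5; β=1, v≡1 (mod 7); (5|7)=-1, (1|7)=+1; sign (−1)^0·-1^1·+1^0 = -1.
(a,b)_13: α=0, u≡3; β=-1, v≡7 (mod 13); (3|13)=+1, (7|13)=-1; sign (−1)^0·+1^-1·-1^0 = +1.
(a,b)_2: α=-2, β=-6; u≡3, v≡1 (mod 8); ε(u)ε(v)=1·0, αω(v)=-2·0, βω(u)=-6·1; sum ≡ 0  ⇒  +1.
(a,b)_3: α=1, u≡1; β=11, v≡2 (mod 3); (1|3)=+1, (2|3)=-1; sign (−1)^1·+1^11·-1^1 = +1.
(a,b)_11: α=2, u≡9; β=7, v≡10 (mod 11); (9|11)=+1, (10|11)=-1; sign (−1)^0·+1^7·-1^2 = +1.
Ram(3, -15015) = {5, 7}; no ℚ_5-point on the conic.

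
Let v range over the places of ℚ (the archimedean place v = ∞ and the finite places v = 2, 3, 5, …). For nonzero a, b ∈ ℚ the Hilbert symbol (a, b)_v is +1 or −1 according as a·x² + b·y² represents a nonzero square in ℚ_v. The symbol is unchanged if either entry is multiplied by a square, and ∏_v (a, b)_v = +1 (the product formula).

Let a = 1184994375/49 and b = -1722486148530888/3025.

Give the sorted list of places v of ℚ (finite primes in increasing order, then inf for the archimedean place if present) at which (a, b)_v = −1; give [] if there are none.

Mod squares: a ≡ 1895991, b ≡ -3029793618. Check v ∈ {∞, 2, 3, 5, 7, 11, 13, 17, 19, 29, 31, 37, 47}.
v=3: a=3^1·(≡2), b=3^1·(≡2) mod 3; (2|3)=-1, (2|3)=-1; (−1)^{1·1·1}·(-1)^1·(-1)^1 = -1.
v=∞: 1895991 > 0 and -3029793618 < 0  ⇒  (a,b)_∞ = +1.
v=17: a=17^0·(≡13), b=17^1·(≡15) mod 17; (13|17)=+1, (15|17)=+1; (−1)^{0·1·8}·(+1)^1·(+1)^0 = +1.
v=5: a=5^4·(≡4), b=5^-2·(≡2) mod 5; (4|5)=+1, (2|5)=-1; (−1)^{4·-2·2}·(+1)^-2·(-1)^4 = +1.
v=31: a=31^1·(≡27), b=31^1·(≡27) mod 31; (27|31)=-1, (27|31)=-1; (−1)^{1·1·15}·(-1)^1·(-1)^1 = -1.
v=37: a=37^1·(≡13), b=37^1·(≡24) mod 37; (13|37)=-1, (24|37)=-1; (−1)^{1·1·18}·(-1)^1·(-1)^1 = +1.
v=7: a=7^-2·(≡5), b=7^0·(≡1) mod 7; (5|7)=-1, (1|7)=+1; (−1)^{-2·0·3}·(-1)^0·(+1)^-2 = +1.
v=2: v_2(a)=0, v_2(b)=3; units ≡ 7, 7 (mod 8); ε·ε+αω+βω = 1·1+0·0+3·0 ≡ 1  ⇒  (a,b)_2 = -1.
v=11: a=11^0·(≡3), b=11^-2·(≡6) mod 11; (3|11)=+1, (6|11)=-1; (−1)^{0·-2·5}·(+1)^-2·(-1)^0 = +1.
v=29: a=29^1·(≡22), b=29^3·(≡19) mod 29; (22|29)=+1, (19|29)=-1; (−1)^{1·3·14}·(+1)^3·(-1)^1 = -1.
v=19: a=19^1·(≡5), b=19^1·(≡1) mod 19; (5|19)=+1, (1|19)=+1; (−1)^{1·1·9}·(+1)^1·(+1)^1 = -1.
v=13: a=13^0·(≡11), b=13^2·(≡11) mod 13; (11|13)=-1, (11|13)=-1; (−1)^{0·2·6}·(-1)^2·(-1)^0 = +1.
v=47: a=47^0·(≡30), b=47^1·(≡6) mod 47; (30|47)=-1, (6|47)=+1; (−1)^{0·1·23}·(-1)^1·(+1)^0 = -1.
Ram(1895991, -3029793618) = {2, 3, 19, 29, 31, 47}; no ℚ_2-point on the conic.

[2, 3, 19, 29, 31, 47]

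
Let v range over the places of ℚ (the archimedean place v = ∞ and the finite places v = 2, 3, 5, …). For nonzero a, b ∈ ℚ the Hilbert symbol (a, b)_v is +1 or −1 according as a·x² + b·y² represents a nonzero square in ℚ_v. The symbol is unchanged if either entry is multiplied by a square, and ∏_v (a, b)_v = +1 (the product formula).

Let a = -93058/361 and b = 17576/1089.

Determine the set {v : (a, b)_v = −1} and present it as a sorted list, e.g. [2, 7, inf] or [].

[2, 7]

(a, b) ≡ (-322, 26) mod (ℚ^×)²; places V = {2, 3, 7, 11, 13, 17, 19, 23, ∞}.
(a,b)_2: α=1, β=3; u≡7, v≡5 (mod 8); ε(u)ε(v)=1·0, αω(v)=1·1, βω(u)=3·0; sum ≡ 1  ⇒  -1.
(a,b)_23: α=1, u≡3; β=0, v≡12 (mod 23); (3|23)=+1, (12|23)=+1; sign (−1)^0·+1^0·+1^1 = +1.
(a,b)_19: α=-2, u≡4; β=0, v≡16 (mod 19); (4|19)=+1, (16|19)=+1; sign (−1)^0·+1^0·+1^-2 = +1.
(a,b)_7: α=1, u≡5; β=0, v≡5 (mod 7); (5|7)=-1, (5|7)=-1; sign (−1)^0·-1^0·-1^1 = -1.
(a,b)_∞: sgn(-322)=−, sgn(26)=+, so +1.
(a,b)_13: α=0, u≡10; β=3, v≡6 (mod 13); (10|13)=+1, (6|13)=-1; sign (−1)^0·+1^3·-1^0 = +1.
(a,b)_17: α=2, u≡13; β=0, v≡15 (mod 17); (13|17)=+1, (15|17)=+1; sign (−1)^0·+1^0·+1^2 = +1.
(a,b)_3: α=0, u≡2; β=-2, v≡2 (mod 3); (2|3)=-1, (2|3)=-1; sign (−1)^0·-1^-2·-1^0 = +1.
(a,b)_11: α=0, u≡10; β=-2, v≡1 (mod 11); (10|11)=-1, (1|11)=+1; sign (−1)^0·-1^-2·+1^0 = +1.
Ram(-322, 26) = {2, 7}; no ℚ_2-point on the conic.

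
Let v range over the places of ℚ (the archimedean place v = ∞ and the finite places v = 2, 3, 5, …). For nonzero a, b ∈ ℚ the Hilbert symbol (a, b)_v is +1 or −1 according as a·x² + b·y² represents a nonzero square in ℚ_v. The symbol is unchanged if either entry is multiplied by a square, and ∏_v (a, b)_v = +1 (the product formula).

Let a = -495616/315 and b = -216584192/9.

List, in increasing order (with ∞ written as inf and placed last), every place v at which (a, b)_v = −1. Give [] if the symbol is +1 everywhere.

[5, 19, 23, inf]

(a, b) ≡ (-35, -437) mod (ℚ^×)²; places V = {2, 3, 5, 7, 11, 19, 23, ∞}.
(a,b)_2: α=12, β=12; u≡5, v≡3 (mod 8); ε(u)ε(v)=0·1, αω(v)=12·1, βω(u)=12·1; sum ≡ 0  ⇒  +1.
(a,b)_19: α=0, u≡12; β=1, v≡8 (mod 19); (12|19)=-1, (8|19)=-1; sign (−1)^0·-1^1·-1^0 = -1.
(a,b)_11: α=2, u≡1; β=2, v≡5 (mod 11); (1|11)=+1, (5|11)=+1; sign (−1)^0·+1^2·+1^2 = +1.
(a,b)_7: α=-1, u≡4; β=0, v≡4 (mod 7); (4|7)=+1, (4|7)=+1; sign (−1)^0·+1^0·+1^-1 = +1.
(a,b)_3: α=-2, u≡1; β=-2, v≡1 (mod 3); (1|3)=+1, (1|3)=+1; sign (−1)^0·+1^-2·+1^-2 = +1.
(a,b)_5: α=-1, u≡3; β=0, v≡2 (mod 5); (3|5)=-1, (2|5)=-1; sign (−1)^0·-1^0·-1^-1 = -1.
(a,b)_23: α=0, u≡5; β=1, v≡13 (mod 23); (5|23)=-1, (13|23)=+1; sign (−1)^0·-1^1·+1^0 = -1.
(a,b)_∞: sgn(-35)=−, sgn(-437)=−, so -1.
Ram(-35, -437) = {5, 19, 23, ∞}; no ℚ_5-point on the conic.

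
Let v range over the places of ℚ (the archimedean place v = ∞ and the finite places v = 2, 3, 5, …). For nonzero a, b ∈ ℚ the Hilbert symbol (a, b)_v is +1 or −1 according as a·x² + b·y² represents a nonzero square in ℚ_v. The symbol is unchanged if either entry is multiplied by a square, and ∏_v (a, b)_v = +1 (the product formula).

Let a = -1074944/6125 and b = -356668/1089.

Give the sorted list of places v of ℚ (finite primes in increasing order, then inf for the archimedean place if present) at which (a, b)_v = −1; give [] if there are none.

Mod squares: a ≡ -20995, b ≡ -247. Check v ∈ {∞, 2, 3, 5, 7, 11, 13, 17, 19}.
v=2: v_2(a)=8, v_2(b)=2; units ≡ 5, 1 (mod 8); ε·ε+αω+βω = 0·0+8·0+2·1 ≡ 0  ⇒  (a,b)_2 = +1.
v=7: a=7^-2·(≡3), b=7^0·(≡6) mod 7; (3|7)=-1, (6|7)=-1; (−1)^{-2·0·3}·(-1)^0·(-1)^-2 = +1.
v=3: a=3^0·(≡2), b=3^-2·(≡2) mod 3; (2|3)=-1, (2|3)=-1; (−1)^{0·-2·1}·(-1)^-2·(-1)^0 = +1.
v=∞: -20995 < 0 and -247 < 0  ⇒  (a,b)_∞ = -1.
v=13: a=13^1·(≡9), b=13^1·(≡2) mod 13; (9|13)=+1, (2|13)=-1; (−1)^{1·1·6}·(+1)^1·(-1)^1 = -1.
v=5: a=5^-3·(≡4), b=5^0·(≡3) mod 5; (4|5)=+1, (3|5)=-1; (−1)^{-3·0·2}·(+1)^0·(-1)^-3 = -1.
v=17: a=17^1·(≡5), b=17^0·(≡9) mod 17; (5|17)=-1, (9|17)=+1; (−1)^{1·0·8}·(-1)^0·(+1)^1 = +1.
v=19: a=19^1·(≡9), b=19^3·(≡4) mod 19; (9|19)=+1, (4|19)=+1; (−1)^{1·3·9}·(+1)^3·(+1)^1 = -1.
v=11: a=11^0·(≡1), b=11^-2·(≡2) mod 11; (1|11)=+1, (2|11)=-1; (−1)^{0·-2·5}·(+1)^-2·(-1)^0 = +1.
(-20995, -247 / ℚ) ramifies at {5, 13, 19, ∞}: a division algebra.

[5, 13, 19, inf]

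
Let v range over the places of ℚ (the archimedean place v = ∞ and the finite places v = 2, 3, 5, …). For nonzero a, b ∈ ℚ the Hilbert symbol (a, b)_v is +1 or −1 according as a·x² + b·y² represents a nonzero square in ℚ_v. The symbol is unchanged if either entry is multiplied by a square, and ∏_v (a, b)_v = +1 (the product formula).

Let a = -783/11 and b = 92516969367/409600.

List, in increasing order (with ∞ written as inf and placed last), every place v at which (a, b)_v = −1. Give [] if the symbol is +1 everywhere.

[2, 3]

(a, b) ≡ (-957, 23) mod (ℚ^×)²; places V = {2, 3, 5, 11, 23, 29, ∞}.
(a,b)_∞: sgn(-957)=−, sgn(23)=+, so +1.
(a,b)_2: α=0, β=-14; u≡3, v≡7 (mod 8); ε(u)ε(v)=1·1, αω(v)=0·0, βω(u)=-14·1; sum ≡ 1  ⇒  -1.
(a,b)_3: α=3, u≡2; β=14, v≡2 (mod 3); (2|3)=-1, (2|3)=-1; sign (−1)^0·-1^14·-1^3 = -1.
(a,b)_23: α=0, u≡2; β=1, v≡9 (mod 23); (2|23)=+1, (9|23)=+1; sign (−1)^0·+1^1·+1^0 = +1.
(a,b)_5: α=0, u≡2; β=-2, v≡3 (mod 5); (2|5)=-1, (3|5)=-1; sign (−1)^0·-1^-2·-1^0 = +1.
(a,b)_11: α=-1, u≡9; β=0, v≡5 (mod 11); (9|11)=+1, (5|11)=+1; sign (−1)^0·+1^0·+1^-1 = +1.
(a,b)_29: α=1, u≡16; β=2, v≡16 (mod 29); (16|29)=+1, (16|29)=+1; sign (−1)^0·+1^2·+1^1 = +1.
(-957, 23 / ℚ) ramifies at {2, 3}: a division algebra.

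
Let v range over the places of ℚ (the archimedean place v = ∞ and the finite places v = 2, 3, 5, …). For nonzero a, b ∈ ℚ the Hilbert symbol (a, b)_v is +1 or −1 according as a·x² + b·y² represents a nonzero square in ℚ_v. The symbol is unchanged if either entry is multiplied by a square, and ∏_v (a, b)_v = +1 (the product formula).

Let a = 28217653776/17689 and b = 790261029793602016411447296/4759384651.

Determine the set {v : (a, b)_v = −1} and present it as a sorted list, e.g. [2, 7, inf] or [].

[19, 31]

Mod squares: a ≡ 268801, b ≡ 1178589. Check v ∈ {∞, 2, 3, 7, 13, 17, 19, 23, 29, 31}.
v=13: a=13^1·(≡8), b=13^2·(≡4) mod 13; (8|13)=-1, (4|13)=+1; (−1)^{1·2·6}·(-1)^2·(+1)^1 = +1.
v=2: v_2(a)=4, v_2(b)=12; units ≡ 1, 5 (mod 8); ε·ε+αω+βω = 0·0+4·1+12·0 ≡ 0  ⇒  (a,b)_2 = +1.
v=17: a=17^0·(≡11), b=17^-2·(≡8) mod 17; (11|17)=-1, (8|17)=+1; (−1)^{0·-2·8}·(-1)^-2·(+1)^0 = +1.
v=19: a=19^-2·(≡18), b=19^-3·(≡3) mod 19; (18|19)=-1, (3|19)=-1; (−1)^{-2·-3·9}·(-1)^-3·(-1)^-2 = -1.
v=7: a=7^-2·(≡1), b=7^-4·(≡6) mod 7; (1|7)=+1, (6|7)=-1; (−1)^{-2·-4·3}·(+1)^-4·(-1)^-2 = +1.
v=29: a=29^1·(≡14), b=29^3·(≡10) mod 29; (14|29)=-1, (10|29)=-1; (−1)^{1·3·14}·(-1)^3·(-1)^1 = +1.
v=23: a=23^1·(≡6), b=23^3·(≡7) mod 23; (6|23)=+1, (7|23)=-1; (−1)^{1·3·11}·(+1)^3·(-1)^1 = +1.
v=∞: 268801 > 0 and 1178589 > 0  ⇒  (a,b)_∞ = +1.
v=31: a=31^1·(≡23), b=31^3·(≡23) mod 31; (23|31)=-1, (23|31)=-1; (−1)^{1·3·15}·(-1)^3·(-1)^1 = -1.
v=3: a=3^8·(≡1), b=3^17·(≡1) mod 3; (1|3)=+1, (1|3)=+1; (−1)^{8·17·1}·(+1)^17·(+1)^8 = +1.
Ram(268801, 1178589) = {19, 31}; no ℚ_19-point on the conic.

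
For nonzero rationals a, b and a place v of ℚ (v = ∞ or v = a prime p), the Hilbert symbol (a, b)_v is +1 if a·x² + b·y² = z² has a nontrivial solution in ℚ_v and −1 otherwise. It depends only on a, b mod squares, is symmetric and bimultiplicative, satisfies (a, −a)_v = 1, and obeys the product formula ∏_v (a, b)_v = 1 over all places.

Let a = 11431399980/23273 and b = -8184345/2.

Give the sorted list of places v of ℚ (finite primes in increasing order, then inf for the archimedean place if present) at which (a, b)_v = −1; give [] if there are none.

[3, 7, 13, 19]

(a, b) ≡ (19635, -7410) mod (ℚ^×)²; places V = {2, 3, 5, 7, 11, 13, 17, 19, 37, 47, ∞}.
(a,b)_13: α=2, u≡5; β=1, v≡6 (mod 13); (5|13)=-1, (6|13)=-1; sign (−1)^0·-1^1·-1^2 = -1.
(a,b)_37: α=-2, u≡7; β=0, v≡9 (mod 37); (7|37)=+1, (9|37)=+1; sign (−1)^0·+1^0·+1^-2 = +1.
(a,b)_∞: sgn(19635)=+, sgn(-7410)=−, so +1.
(a,b)_47: α=0, u≡1; β=2, v≡4 (mod 47); (1|47)=+1, (4|47)=+1; sign (−1)^0·+1^2·+1^0 = +1.
(a,b)_2: α=2, β=-1; u≡3, v≡7 (mod 8); ε(u)ε(v)=1·1, αω(v)=2·0, βω(u)=-1·1; sum ≡ 0  ⇒  +1.
(a,b)_19: α=0, u≡14; β=1, v≡16 (mod 19); (14|19)=-1, (16|19)=+1; sign (−1)^0·-1^1·+1^0 = -1.
(a,b)_3: α=1, u≡2; β=1, v≡2 (mod 3); (2|3)=-1, (2|3)=-1; sign (−1)^1·-1^1·-1^1 = -1.
(a,b)_7: α=1, u≡3; β=0, v≡3 (mod 7); (3|7)=-1, (3|7)=-1; sign (−1)^0·-1^0·-1^1 = -1.
(a,b)_17: α=-1, u≡15; β=0, v≡8 (mod 17); (15|17)=+1, (8|17)=+1; sign (−1)^0·+1^0·+1^-1 = +1.
(a,b)_11: α=5, u≡1; β=0, v≡9 (mod 11); (1|11)=+1, (9|11)=+1; sign (−1)^0·+1^0·+1^5 = +1.
(a,b)_5: α=1, u≡2; β=1, v≡3 (mod 5); (2|5)=-1, (3|5)=-1; sign (−1)^0·-1^1·-1^1 = +1.
(19635, -7410 / ℚ) ramifies at {3, 7, 13, 19}: a division algebra.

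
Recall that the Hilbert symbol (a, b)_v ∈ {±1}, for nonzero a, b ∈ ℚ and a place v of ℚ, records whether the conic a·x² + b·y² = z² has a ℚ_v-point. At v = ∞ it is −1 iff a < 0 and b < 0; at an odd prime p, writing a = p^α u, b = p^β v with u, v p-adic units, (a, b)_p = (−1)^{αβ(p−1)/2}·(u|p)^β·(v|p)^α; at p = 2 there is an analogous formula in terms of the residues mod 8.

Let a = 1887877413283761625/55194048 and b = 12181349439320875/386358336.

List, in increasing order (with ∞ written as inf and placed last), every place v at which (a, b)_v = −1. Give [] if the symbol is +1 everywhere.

Mod squares: a ≡ 8992509295, b ≡ 2848435. Check v ∈ {∞, 2, 3, 5, 7, 11, 13, 17, 23, 29, 31, 41, 47}.
v=23: a=23^1·(≡4), b=23^1·(≡16) mod 23; (4|23)=+1, (16|23)=+1; (−1)^{1·1·11}·(+1)^1·(+1)^1 = -1.
v=2: v_2(a)=-6, v_2(b)=-6; units ≡ 7, 3 (mod 8); ε·ε+αω+βω = 1·1+-6·1+-6·0 ≡ 1  ⇒  (a,b)_2 = -1.
v=11: a=11^3·(≡6), b=11^2·(≡10) mod 11; (6|11)=-1, (10|11)=-1; (−1)^{3·2·5}·(-1)^2·(-1)^3 = -1.
v=∞: 8992509295 > 0 and 2848435 > 0  ⇒  (a,b)_∞ = +1.
v=5: a=5^3·(≡1), b=5^3·(≡2) mod 5; (1|5)=+1, (2|5)=-1; (−1)^{3·3·2}·(+1)^3·(-1)^3 = -1.
v=41: a=41^3·(≡4), b=41^2·(≡8) mod 41; (4|41)=+1, (8|41)=+1; (−1)^{3·2·20}·(+1)^2·(+1)^3 = +1.
v=29: a=29^0·(≡3), b=29^2·(≡8) mod 29; (3|29)=-1, (8|29)=-1; (−1)^{0·2·14}·(-1)^2·(-1)^0 = +1.
v=17: a=17^3·(≡13), b=17^1·(≡3) mod 17; (13|17)=+1, (3|17)=-1; (−1)^{3·1·8}·(+1)^1·(-1)^3 = -1.
v=3: a=3^-6·(≡1), b=3^-6·(≡1) mod 3; (1|3)=+1, (1|3)=+1; (−1)^{-6·-6·1}·(+1)^-6·(+1)^-6 = +1.
v=7: a=7^-1·(≡5), b=7^-2·(≡2) mod 7; (5|7)=-1, (2|7)=+1; (−1)^{-1·-2·3}·(-1)^-2·(+1)^-1 = +1.
v=31: a=31^1·(≡6), b=31^1·(≡2) mod 31; (6|31)=-1, (2|31)=+1; (−1)^{1·1·15}·(-1)^1·(+1)^1 = +1.
v=13: a=13^-2·(≡4), b=13^-2·(≡7) mod 13; (4|13)=+1, (7|13)=-1; (−1)^{-2·-2·6}·(+1)^-2·(-1)^-2 = +1.
v=47: a=47^1·(≡33), b=47^1·(≡13) mod 47; (33|47)=-1, (13|47)=-1; (−1)^{1·1·23}·(-1)^1·(-1)^1 = -1.
Ram(8992509295, 2848435) = {2, 5, 11, 17, 23, 47}; no ℚ_2-point on the conic.

[2, 5, 11, 17, 23, 47]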